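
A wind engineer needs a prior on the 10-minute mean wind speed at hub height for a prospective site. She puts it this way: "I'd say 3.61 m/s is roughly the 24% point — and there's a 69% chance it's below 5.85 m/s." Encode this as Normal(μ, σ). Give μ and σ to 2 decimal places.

μ = 4.93, σ = 1.86

For Normal(μ,σ), the p-quantile is μ + z_p·σ. Here z_{0.24} = -0.7063, z_{0.69} = 0.4959.
So 3.61 = μ − 0.7063σ and 5.85 = μ + 0.4959σ.
Subtracting: σ = (5.85 − 3.61)/(0.4959 − (-0.7063)) = 1.86.
Then μ = 3.61 − (-0.7063)·1.86 = 4.93.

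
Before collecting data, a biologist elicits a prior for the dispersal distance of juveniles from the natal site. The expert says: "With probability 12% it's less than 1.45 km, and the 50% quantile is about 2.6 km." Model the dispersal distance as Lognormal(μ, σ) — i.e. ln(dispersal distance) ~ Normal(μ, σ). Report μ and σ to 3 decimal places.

μ ≈ 0.956, σ ≈ 0.497

If T ~ Lognormal(μ,σ) then ln T ~ Normal(μ,σ), so the p-quantile of ln T is μ + z_p·σ.
ln(1.45) = 0.3716 and ln(2.6) = 0.9555; z_{0.12} = -1.175, z_{0.5} = 0.
σ = (0.9555 − 0.3716)/(0 − (-1.175)) = 0.497.
μ = 0.3716 − (-1.175)·0.497 = 0.956.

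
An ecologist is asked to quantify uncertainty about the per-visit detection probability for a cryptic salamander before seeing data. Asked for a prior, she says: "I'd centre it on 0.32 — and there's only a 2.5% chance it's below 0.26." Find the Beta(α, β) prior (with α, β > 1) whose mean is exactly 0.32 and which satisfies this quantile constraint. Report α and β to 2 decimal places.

With mean 0.32 fixed, write α = 0.32s, β = 0.68s where s = α+β.
Need P(θ < 0.26) = 0.025 under Beta(0.32s, 0.68s). Normal approximation: (q−m)/√(m(1−m)/s) ≈ z_{0.025} = -1.96, so s ≈ 0.32·0.68·(-1.96)²/(0.26−0.32)² = 232.2.
At s = 232.2: P(θ<0.26) ≈ 0.022. Adjusting to match 0.025 gives s ≈ 219.07.
So α = 0.32·219.07 ≈ 70.10, β = 0.68·219.07 ≈ 148.97.

α ≈ 70.10, β ≈ 148.97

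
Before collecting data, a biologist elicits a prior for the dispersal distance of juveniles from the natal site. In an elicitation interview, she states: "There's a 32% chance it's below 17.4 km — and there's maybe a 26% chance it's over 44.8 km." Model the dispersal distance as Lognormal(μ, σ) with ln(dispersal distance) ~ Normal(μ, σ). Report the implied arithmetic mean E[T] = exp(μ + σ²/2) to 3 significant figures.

E[T] ≈ 37.2 km

If T ~ Lognormal(μ,σ) then ln T ~ Normal(μ,σ), so the p-quantile of ln T is μ + z_p·σ.
ln(17.4) = 2.856 and ln(44.8) = 3.802; z_{0.32} = -0.4677, z_{0.74} = 0.6433.
σ = (3.802 − 2.856)/(0.6433 − (-0.4677)) = 0.851.
μ = 2.856 − (-0.4677)·0.851 = 3.255.
E[T] = exp(μ + σ²/2) = exp(3.255 + 0.3623) = 37.2 km.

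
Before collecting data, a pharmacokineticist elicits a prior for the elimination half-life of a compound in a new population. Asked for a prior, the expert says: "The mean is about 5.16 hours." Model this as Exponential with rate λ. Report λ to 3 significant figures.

Exponential mean = 1/λ, so λ = 1/5.16 = 0.194.

λ ≈ 0.194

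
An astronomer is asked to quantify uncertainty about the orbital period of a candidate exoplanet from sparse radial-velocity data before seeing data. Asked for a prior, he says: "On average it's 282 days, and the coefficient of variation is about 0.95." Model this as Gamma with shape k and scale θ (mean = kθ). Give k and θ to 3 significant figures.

k ≈ 1.11, θ ≈ 255

For Gamma(k, scale θ): mean = kθ, variance = kθ², so CV = 1/√k.
CV = 0.95, hence k = 1/CV² = 1.11.
Then θ = mean/k = 282/1.11 = 255.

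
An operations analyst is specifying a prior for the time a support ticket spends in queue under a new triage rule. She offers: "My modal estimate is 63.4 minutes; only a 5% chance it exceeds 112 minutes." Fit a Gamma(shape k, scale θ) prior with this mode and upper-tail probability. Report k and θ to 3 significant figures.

k ≈ 9.61, θ ≈ 7.36

Gamma(k,θ) with k>1 has mode (k−1)θ, so θ = 63.4/(k−1).
Need P(X < 112) = 0.95 with θ tied to k this way. Start at k = 2, θ = 63.4: P(X<112) ≈ 0.527.
Too low — raise k to concentrate. Iterating converges to k ≈ 9.61.
Then θ = 63.4/(9.61−1) ≈ 7.36.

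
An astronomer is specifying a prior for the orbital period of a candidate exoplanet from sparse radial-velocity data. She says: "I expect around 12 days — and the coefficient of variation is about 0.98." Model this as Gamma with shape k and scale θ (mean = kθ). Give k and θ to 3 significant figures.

For Gamma(k, scale θ): mean = kθ, variance = kθ², so CV = 1/√k.
CV = 0.98, hence k = 1/CV² = 1.04.
Then θ = mean/k = 12/1.04 = 11.5.

k ≈ 1.04, θ ≈ 11.5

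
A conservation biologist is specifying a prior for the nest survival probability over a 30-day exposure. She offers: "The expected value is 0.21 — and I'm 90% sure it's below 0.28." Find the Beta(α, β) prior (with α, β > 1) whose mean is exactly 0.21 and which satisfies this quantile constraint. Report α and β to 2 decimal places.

α ≈ 12.24, β ≈ 46.05

With mean 0.21 fixed, write α = 0.21s, β = 0.79s where s = α+β.
Need P(θ < 0.28) = 0.9 under Beta(0.21s, 0.79s). Normal approximation: (q−m)/√(m(1−m)/s) ≈ z_{0.9} = 1.28, so s ≈ 0.21·0.79·(1.28)²/(0.28−0.21)² = 55.6.
At s = 55.6: P(θ<0.28) ≈ 0.895. Adjusting to match 0.9 gives s ≈ 58.30.
So α = 0.21·58.30 ≈ 12.24, β = 0.79·58.30 ≈ 46.05.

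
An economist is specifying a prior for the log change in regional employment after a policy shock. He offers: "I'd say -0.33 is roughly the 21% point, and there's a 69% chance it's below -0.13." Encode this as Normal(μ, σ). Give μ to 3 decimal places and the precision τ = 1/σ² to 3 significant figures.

For Normal(μ,σ), the p-quantile is μ + z_p·σ. Here z_{0.21} = -0.8064, z_{0.69} = 0.4959.
So -0.33 = μ − 0.8064σ and -0.13 = μ + 0.4959σ.
Subtracting: σ = (-0.13 − -0.33)/(0.4959 − (-0.8064)) = 0.154.
Then μ = -0.33 − (-0.8064)·0.154 = -0.206.
Precision τ = 1/σ² = 1/0.1536² = 42.4.

μ = -0.206, τ = 42.4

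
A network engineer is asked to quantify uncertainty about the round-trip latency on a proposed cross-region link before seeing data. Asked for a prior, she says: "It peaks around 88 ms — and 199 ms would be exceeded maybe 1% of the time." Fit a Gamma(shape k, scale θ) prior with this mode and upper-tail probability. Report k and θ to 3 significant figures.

k ≈ 8.2, θ ≈ 12.2

Gamma(k,θ) with k>1 has mode (k−1)θ, so θ = 88/(k−1).
Need P(X < 199) = 0.99 with θ tied to k this way. Start at k = 2, θ = 88: P(X<199) ≈ 0.660.
Too low — raise k to concentrate. Iterating converges to k ≈ 8.2.
Then θ = 88/(8.2−1) ≈ 12.2.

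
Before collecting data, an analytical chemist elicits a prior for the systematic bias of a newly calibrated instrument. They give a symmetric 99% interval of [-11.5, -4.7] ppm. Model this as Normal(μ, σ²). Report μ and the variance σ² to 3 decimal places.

μ = -8.100, σ² = 1.742

A symmetric 99% interval runs μ ± z·σ with z = 2.576.
Half-width = 3.4, so σ = 3.4/2.576 = 1.3200 and σ² = 1.742.
μ is the interval midpoint, -8.100.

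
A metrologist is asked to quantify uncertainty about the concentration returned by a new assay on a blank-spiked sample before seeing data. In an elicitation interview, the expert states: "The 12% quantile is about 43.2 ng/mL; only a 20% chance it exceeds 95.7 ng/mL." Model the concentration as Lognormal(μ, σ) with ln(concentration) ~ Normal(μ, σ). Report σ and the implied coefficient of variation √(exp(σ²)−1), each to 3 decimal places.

If T ~ Lognormal(μ,σ) then ln T ~ Normal(μ,σ), so the p-quantile of ln T is μ + z_p·σ.
ln(43.2) = 3.766 and ln(95.7) = 4.561; z_{0.12} = -1.175, z_{0.8} = 0.8416.
σ = (4.561 − 3.766)/(0.8416 − (-1.175)) = 0.394.
μ = 3.766 − (-1.175)·0.394 = 4.229.
CV = √(exp(σ²)−1) = √(exp(0.1556)−1) = 0.410.

σ ≈ 0.394, CV ≈ 0.410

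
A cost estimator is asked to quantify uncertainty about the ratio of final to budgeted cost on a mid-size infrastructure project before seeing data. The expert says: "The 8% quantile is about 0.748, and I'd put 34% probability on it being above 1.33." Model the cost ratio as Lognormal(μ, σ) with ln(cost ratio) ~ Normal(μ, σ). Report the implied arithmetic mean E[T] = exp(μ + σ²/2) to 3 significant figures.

E[T] ≈ 1.23

If T ~ Lognormal(μ,σ) then ln T ~ Normal(μ,σ), so the p-quantile of ln T is μ + z_p·σ.
ln(0.748) = -0.2904 and ln(1.33) = 0.2852; z_{0.08} = -1.405, z_{0.66} = 0.4125.
σ = (0.2852 − -0.2904)/(0.4125 − (-1.405)) = 0.317.
μ = -0.2904 − (-1.405)·0.317 = 0.155.
E[T] = exp(μ + σ²/2) = exp(0.155 + 0.0501) = 1.23.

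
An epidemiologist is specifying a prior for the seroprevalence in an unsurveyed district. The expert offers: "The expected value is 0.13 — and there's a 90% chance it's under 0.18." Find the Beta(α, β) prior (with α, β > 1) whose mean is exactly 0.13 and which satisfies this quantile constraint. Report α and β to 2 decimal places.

With mean 0.13 fixed, write α = 0.13s, β = 0.87s where s = α+β.
Need P(θ < 0.18) = 0.9 under Beta(0.13s, 0.87s). Normal approximation: (q−m)/√(m(1−m)/s) ≈ z_{0.9} = 1.28, so s ≈ 0.13·0.87·(1.28)²/(0.18−0.13)² = 74.3.
At s = 74.3: P(θ<0.18) ≈ 0.894. Adjusting to match 0.9 gives s ≈ 78.96.
So α = 0.13·78.96 ≈ 10.26, β = 0.87·78.96 ≈ 68.69.

α ≈ 10.26, β ≈ 68.69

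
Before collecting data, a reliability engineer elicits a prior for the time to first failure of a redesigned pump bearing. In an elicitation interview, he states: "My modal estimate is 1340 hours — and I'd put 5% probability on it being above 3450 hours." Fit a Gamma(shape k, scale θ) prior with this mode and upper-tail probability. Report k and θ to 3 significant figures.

k ≈ 4.03, θ ≈ 443

Gamma(k,θ) with k>1 has mode (k−1)θ, so θ = 1340/(k−1).
Need P(X < 3450) = 0.95 with θ tied to k this way. Start at k = 2, θ = 1340: P(X<3450) ≈ 0.728.
Too low — raise k to concentrate. Iterating converges to k ≈ 4.03.
Then θ = 1340/(4.03−1) ≈ 443.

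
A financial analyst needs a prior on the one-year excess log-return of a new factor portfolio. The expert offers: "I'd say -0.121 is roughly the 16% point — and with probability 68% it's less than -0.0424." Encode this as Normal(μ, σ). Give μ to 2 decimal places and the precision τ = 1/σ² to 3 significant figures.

The p-quantile of Normal(μ,σ) is μ + z_p·σ, with z_{0.16} = -0.9945 and z_{0.68} = 0.4677.
Eliminate σ: μ = (z₂·x₁ − z₁·x₂)/(z₂ − z₁) = (0.4677·-0.121 − (-0.9945)·-0.0424)/1.462 = -0.07.
Then σ = (x₂ − x₁)/(z₂ − z₁) = (-0.0424 − -0.121)/1.462 = 0.05.
Precision τ = 1/σ² = 1/0.05376² = 346.

μ = -0.07, τ = 346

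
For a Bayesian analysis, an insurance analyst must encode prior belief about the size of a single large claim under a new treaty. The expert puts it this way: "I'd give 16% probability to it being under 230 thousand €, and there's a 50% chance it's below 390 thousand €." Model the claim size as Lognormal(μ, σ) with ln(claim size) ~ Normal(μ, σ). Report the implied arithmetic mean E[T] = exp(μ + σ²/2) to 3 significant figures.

E[T] ≈ 449 thousand €

If T ~ Lognormal(μ,σ) then ln T ~ Normal(μ,σ), so the p-quantile of ln T is μ + z_p·σ.
ln(230) = 5.438 and ln(390) = 5.966; z_{0.16} = -0.9945, z_{0.5} = 0.
σ = (5.966 − 5.438)/(0 − (-0.9945)) = 0.531.
μ = 5.438 − (-0.9945)·0.531 = 5.966.
E[T] = exp(μ + σ²/2) = exp(5.966 + 0.1410) = 449 thousand €.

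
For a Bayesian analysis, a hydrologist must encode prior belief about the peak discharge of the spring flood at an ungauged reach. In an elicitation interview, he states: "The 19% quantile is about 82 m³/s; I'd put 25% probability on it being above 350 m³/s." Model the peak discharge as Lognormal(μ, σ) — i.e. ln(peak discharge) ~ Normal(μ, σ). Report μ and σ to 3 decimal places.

If T ~ Lognormal(μ,σ) then ln T ~ Normal(μ,σ), so the p-quantile of ln T is μ + z_p·σ.
ln(82) = 4.407 and ln(350) = 5.858; z_{0.19} = -0.8779, z_{0.75} = 0.6745.
σ = (5.858 − 4.407)/(0.6745 − (-0.8779)) = 0.935.
μ = 4.407 − (-0.8779)·0.935 = 5.227.

μ ≈ 5.227, σ ≈ 0.935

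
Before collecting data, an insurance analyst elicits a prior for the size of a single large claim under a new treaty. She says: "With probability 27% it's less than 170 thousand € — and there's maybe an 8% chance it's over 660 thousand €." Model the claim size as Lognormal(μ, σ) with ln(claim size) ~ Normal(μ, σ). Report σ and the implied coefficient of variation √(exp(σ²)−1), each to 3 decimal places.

If T ~ Lognormal(μ,σ) then ln T ~ Normal(μ,σ), so the p-quantile of ln T is μ + z_p·σ.
ln(170) = 5.136 and ln(660) = 6.492; z_{0.27} = -0.6128, z_{0.92} = 1.405.
σ = (6.492 − 5.136)/(1.405 − (-0.6128)) = 0.672.
μ = 5.136 − (-0.6128)·0.672 = 5.548.
CV = √(exp(σ²)−1) = √(exp(0.4519)−1) = 0.756.

σ ≈ 0.672, CV ≈ 0.756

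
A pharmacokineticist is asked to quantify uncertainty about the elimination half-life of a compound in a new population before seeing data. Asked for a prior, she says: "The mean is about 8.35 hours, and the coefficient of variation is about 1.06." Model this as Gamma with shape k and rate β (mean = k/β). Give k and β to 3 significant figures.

k ≈ 0.89, β ≈ 0.107

For Gamma(k, rate β): mean = k/β, variance = k/β², so CV = 1/√k.
CV = 1.06, hence k = 1/CV² = 0.89.
Then β = k/mean = 0.89/8.35 = 0.107.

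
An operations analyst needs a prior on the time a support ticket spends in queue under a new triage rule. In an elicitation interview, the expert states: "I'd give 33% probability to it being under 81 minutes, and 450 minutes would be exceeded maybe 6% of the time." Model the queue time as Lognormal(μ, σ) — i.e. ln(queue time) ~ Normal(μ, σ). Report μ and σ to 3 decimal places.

If T ~ Lognormal(μ,σ) then ln T ~ Normal(μ,σ), so the p-quantile of ln T is μ + z_p·σ.
ln(81) = 4.394 and ln(450) = 6.109; z_{0.33} = -0.4399, z_{0.94} = 1.555.
σ = (6.109 − 4.394)/(1.555 − (-0.4399)) = 0.860.
μ = 4.394 − (-0.4399)·0.860 = 4.773.

μ ≈ 4.773, σ ≈ 0.860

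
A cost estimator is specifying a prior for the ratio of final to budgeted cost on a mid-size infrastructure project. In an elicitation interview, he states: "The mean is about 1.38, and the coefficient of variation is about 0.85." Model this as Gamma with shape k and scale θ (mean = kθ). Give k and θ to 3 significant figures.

k ≈ 1.38, θ ≈ 0.997

For Gamma(k, scale θ): mean = kθ, variance = kθ², so CV = 1/√k.
CV = 0.85, hence k = 1/CV² = 1.38.
Then θ = mean/k = 1.38/1.38 = 0.997.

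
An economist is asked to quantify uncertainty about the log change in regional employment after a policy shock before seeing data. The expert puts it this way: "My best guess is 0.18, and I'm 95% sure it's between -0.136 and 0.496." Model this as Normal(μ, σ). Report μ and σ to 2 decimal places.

μ = 0.18, σ = 0.16

A symmetric 95% interval runs μ ± z·σ with z = 1.96.
Half-width = 0.316, so σ = 0.316/1.96 = 0.16.
μ is the stated best guess, 0.18.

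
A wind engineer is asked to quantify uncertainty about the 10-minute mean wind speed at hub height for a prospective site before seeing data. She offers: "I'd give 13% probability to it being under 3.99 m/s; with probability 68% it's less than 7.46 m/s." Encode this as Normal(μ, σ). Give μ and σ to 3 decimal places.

For Normal(μ,σ), the p-quantile is μ + z_p·σ. Here z_{0.13} = -1.126, z_{0.68} = 0.4677.
So 3.99 = μ − 1.126σ and 7.46 = μ + 0.4677σ.
Subtracting: σ = (7.46 − 3.99)/(0.4677 − (-1.126)) = 2.177.
Then μ = 3.99 − (-1.126)·2.177 = 6.442.

μ = 6.442, σ = 2.177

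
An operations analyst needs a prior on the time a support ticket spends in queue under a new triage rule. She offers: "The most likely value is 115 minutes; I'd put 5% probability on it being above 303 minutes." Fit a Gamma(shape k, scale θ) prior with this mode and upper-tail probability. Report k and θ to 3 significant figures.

Gamma(k,θ) with k>1 has mode (k−1)θ, so θ = 115/(k−1).
Need P(X < 303) = 0.95 with θ tied to k this way. Start at k = 2, θ = 115: P(X<303) ≈ 0.739.
Too low — raise k to concentrate. Iterating converges to k ≈ 3.88.
Then θ = 115/(3.88−1) ≈ 40.

k ≈ 3.88, θ ≈ 40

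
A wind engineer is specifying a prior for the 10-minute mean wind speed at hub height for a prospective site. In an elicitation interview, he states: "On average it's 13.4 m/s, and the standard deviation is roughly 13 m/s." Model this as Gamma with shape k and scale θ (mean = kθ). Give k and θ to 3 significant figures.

k ≈ 1.06, θ ≈ 12.6

For Gamma(k, scale θ): mean = kθ, variance = kθ², so CV = 1/√k.
CV = SD/mean = 13/13.4 = 0.9701, hence k = 1/CV² = 1.06.
Then θ = mean/k = 13.4/1.06 = 12.6.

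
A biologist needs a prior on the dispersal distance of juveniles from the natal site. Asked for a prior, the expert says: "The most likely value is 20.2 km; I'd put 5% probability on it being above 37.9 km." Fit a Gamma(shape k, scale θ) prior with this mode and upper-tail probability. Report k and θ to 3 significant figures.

Gamma(k,θ) with k>1 has mode (k−1)θ, so θ = 20.2/(k−1).
Need P(X < 37.9) = 0.95 with θ tied to k this way. Start at k = 2, θ = 20.2: P(X<37.9) ≈ 0.559.
Too low — raise k to concentrate. Iterating converges to k ≈ 8.02.
Then θ = 20.2/(8.02−1) ≈ 2.88.

k ≈ 8.02, θ ≈ 2.88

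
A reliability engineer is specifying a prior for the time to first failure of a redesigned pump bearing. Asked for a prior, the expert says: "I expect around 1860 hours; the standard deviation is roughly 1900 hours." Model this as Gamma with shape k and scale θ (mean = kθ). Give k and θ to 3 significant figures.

k ≈ 0.958, θ ≈ 1940

For Gamma(k, scale θ): mean = kθ, variance = kθ², so CV = 1/√k.
CV = SD/mean = 1900/1860 = 1.022, hence k = 1/CV² = 0.958.
Then θ = mean/k = 1860/0.958 = 1940.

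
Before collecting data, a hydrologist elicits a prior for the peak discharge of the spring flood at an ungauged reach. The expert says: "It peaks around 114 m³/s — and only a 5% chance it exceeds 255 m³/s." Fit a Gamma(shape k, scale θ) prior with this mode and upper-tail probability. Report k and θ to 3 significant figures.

k ≈ 5.24, θ ≈ 26.9

Gamma(k,θ) with k>1 has mode (k−1)θ, so θ = 114/(k−1).
Need P(X < 255) = 0.95 with θ tied to k this way. Start at k = 2, θ = 114: P(X<255) ≈ 0.654.
Too low — raise k to concentrate. Iterating converges to k ≈ 5.24.
Then θ = 114/(5.24−1) ≈ 26.9.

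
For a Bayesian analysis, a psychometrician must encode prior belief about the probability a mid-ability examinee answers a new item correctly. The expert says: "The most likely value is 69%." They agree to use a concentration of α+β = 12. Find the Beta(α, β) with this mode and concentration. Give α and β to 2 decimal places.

α = 7.90, β = 4.10

For α,β > 1 the Beta mode is (α−1)/(α+β−2). With α+β = 12, the mode is (α−1)/10.
Set (α−1)/10 = 0.69 → α = 1 + 0.69·10 = 7.90.
β = 12 − α = 4.10.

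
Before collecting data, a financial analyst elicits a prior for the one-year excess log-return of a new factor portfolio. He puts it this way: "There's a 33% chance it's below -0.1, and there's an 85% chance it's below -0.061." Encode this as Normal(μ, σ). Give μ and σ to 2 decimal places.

For Normal(μ,σ), the p-quantile is μ + z_p·σ. Here z_{0.33} = -0.4399, z_{0.85} = 1.036.
So -0.1 = μ − 0.4399σ and -0.061 = μ + 1.036σ.
Subtracting: σ = (-0.061 − -0.1)/(1.036 − (-0.4399)) = 0.03.
Then μ = -0.1 − (-0.4399)·0.03 = -0.09.

μ = -0.09, σ = 0.03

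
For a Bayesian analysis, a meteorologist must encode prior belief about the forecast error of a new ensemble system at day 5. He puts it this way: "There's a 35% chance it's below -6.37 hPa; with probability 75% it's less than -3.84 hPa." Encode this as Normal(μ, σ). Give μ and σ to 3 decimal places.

μ = -5.450, σ = 2.387

The p-quantile of Normal(μ,σ) is μ + z_p·σ, with z_{0.35} = -0.3853 and z_{0.75} = 0.6745.
Eliminate σ: μ = (z₂·x₁ − z₁·x₂)/(z₂ − z₁) = (0.6745·-6.37 − (-0.3853)·-3.84)/1.06 = -5.450.
Then σ = (x₂ − x₁)/(z₂ − z₁) = (-3.84 − -6.37)/1.06 = 2.387.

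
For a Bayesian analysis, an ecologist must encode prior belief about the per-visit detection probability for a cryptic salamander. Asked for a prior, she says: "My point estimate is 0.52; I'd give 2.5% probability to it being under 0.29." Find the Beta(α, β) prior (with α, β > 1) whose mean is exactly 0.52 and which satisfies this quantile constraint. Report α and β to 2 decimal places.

α ≈ 8.82, β ≈ 8.15

With mean 0.52 fixed, write α = 0.52s, β = 0.48s where s = α+β.
Need P(θ < 0.29) = 0.025 under Beta(0.52s, 0.48s). Normal approximation: (q−m)/√(m(1−m)/s) ≈ z_{0.025} = -1.96, so s ≈ 0.52·0.48·(-1.96)²/(0.29−0.52)² = 18.1.
At s = 18.1: P(θ<0.29) ≈ 0.021. Adjusting to match 0.025 gives s ≈ 16.97.
So α = 0.52·16.97 ≈ 8.82, β = 0.48·16.97 ≈ 8.15.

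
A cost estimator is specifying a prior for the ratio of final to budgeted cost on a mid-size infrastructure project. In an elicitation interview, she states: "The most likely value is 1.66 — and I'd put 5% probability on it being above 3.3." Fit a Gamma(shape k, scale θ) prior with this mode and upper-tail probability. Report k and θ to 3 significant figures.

Gamma(k,θ) with k>1 has mode (k−1)θ, so θ = 1.66/(k−1).
Need P(X < 3.3) = 0.95 with θ tied to k this way. Start at k = 2, θ = 1.66: P(X<3.3) ≈ 0.591.
Too low — raise k to concentrate. Iterating converges to k ≈ 6.87.
Then θ = 1.66/(6.87−1) ≈ 0.283.

k ≈ 6.87, θ ≈ 0.283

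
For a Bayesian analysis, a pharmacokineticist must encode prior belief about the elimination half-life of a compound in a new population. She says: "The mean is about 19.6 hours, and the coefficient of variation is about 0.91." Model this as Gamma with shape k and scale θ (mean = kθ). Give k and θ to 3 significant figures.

For Gamma(k, scale θ): mean = kθ, variance = kθ², so CV = 1/√k.
CV = 0.91, hence k = 1/CV² = 1.21.
Then θ = mean/k = 19.6/1.21 = 16.2.

k ≈ 1.21, θ ≈ 16.2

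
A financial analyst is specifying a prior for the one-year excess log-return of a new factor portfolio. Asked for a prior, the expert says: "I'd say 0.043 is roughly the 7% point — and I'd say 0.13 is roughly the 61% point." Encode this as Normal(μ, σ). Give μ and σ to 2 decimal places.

μ = 0.12, σ = 0.05

The p-quantile of Normal(μ,σ) is μ + z_p·σ, with z_{0.07} = -1.476 and z_{0.61} = 0.2793.
Eliminate σ: μ = (z₂·x₁ − z₁·x₂)/(z₂ − z₁) = (0.2793·0.043 − (-1.476)·0.13)/1.755 = 0.12.
Then σ = (x₂ − x₁)/(z₂ − z₁) = (0.13 − 0.043)/1.755 = 0.05.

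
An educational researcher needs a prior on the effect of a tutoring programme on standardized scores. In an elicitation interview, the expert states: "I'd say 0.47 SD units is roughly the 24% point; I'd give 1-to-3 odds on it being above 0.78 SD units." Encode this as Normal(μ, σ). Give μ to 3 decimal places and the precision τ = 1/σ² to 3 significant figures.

For Normal(μ,σ), the p-quantile is μ + z_p·σ. Here z_{0.24} = -0.7063, z_{0.75} = 0.6745.
So 0.47 = μ − 0.7063σ and 0.78 = μ + 0.6745σ.
Subtracting: σ = (0.78 − 0.47)/(0.6745 − (-0.7063)) = 0.225.
Then μ = 0.47 − (-0.7063)·0.225 = 0.629.
Precision τ = 1/σ² = 1/0.2245² = 19.8.

μ = 0.629, τ = 19.8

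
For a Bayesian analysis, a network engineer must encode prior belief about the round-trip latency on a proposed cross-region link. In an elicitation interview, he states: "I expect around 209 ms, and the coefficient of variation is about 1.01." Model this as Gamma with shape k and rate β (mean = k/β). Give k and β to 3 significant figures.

For Gamma(k, rate β): mean = k/β, variance = k/β², so CV = 1/√k.
CV = 1.01, hence k = 1/CV² = 0.98.
Then β = k/mean = 0.98/209 = 0.00469.

k ≈ 0.98, β ≈ 0.00469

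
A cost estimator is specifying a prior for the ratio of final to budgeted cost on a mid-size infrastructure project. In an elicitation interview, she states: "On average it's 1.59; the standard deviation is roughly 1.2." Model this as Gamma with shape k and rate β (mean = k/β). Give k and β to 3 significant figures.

For Gamma(k, rate β): mean = k/β, variance = k/β², so CV = 1/√k.
CV = SD/mean = 1.2/1.59 = 0.7547, hence k = 1/CV² = 1.76.
Then β = k/mean = 1.76/1.59 = 1.1.

k ≈ 1.76, β ≈ 1.1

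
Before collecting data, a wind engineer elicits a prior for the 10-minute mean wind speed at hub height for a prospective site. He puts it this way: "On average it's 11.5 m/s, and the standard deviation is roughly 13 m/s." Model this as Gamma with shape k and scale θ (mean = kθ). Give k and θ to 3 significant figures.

For Gamma(k, scale θ): mean = kθ, variance = kθ², so CV = 1/√k.
CV = SD/mean = 13/11.5 = 1.13, hence k = 1/CV² = 0.783.
Then θ = mean/k = 11.5/0.783 = 14.7.

k ≈ 0.783, θ ≈ 14.7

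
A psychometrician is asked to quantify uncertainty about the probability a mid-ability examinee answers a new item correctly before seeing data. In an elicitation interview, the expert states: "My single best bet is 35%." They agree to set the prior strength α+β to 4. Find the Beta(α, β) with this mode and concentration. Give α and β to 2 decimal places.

α = 1.70, β = 2.30

For α,β > 1 the Beta mode is (α−1)/(α+β−2). With α+β = 4, the mode is (α−1)/2.
Set (α−1)/2 = 0.35 → α = 1 + 0.35·2 = 1.70.
β = 4 − α = 2.30.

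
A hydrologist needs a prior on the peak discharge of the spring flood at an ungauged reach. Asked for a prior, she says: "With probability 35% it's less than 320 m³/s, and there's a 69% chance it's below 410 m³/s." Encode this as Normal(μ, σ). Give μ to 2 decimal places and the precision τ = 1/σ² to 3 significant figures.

For Normal(μ,σ), the p-quantile is μ + z_p·σ. Here z_{0.35} = -0.3853, z_{0.69} = 0.4959.
So 320 = μ − 0.3853σ and 410 = μ + 0.4959σ.
Subtracting: σ = (410 − 320)/(0.4959 − (-0.3853)) = 102.14.
Then μ = 320 − (-0.3853)·102.14 = 359.36.
Precision τ = 1/σ² = 1/102.1² = 9.59e-05.

μ = 359.36, τ = 9.59e-05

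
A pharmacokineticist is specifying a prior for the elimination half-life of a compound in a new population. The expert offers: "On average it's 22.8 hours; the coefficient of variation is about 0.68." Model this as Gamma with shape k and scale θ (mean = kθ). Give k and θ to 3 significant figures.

For Gamma(k, scale θ): mean = kθ, variance = kθ², so CV = 1/√k.
CV = 0.68, hence k = 1/CV² = 2.16.
Then θ = mean/k = 22.8/2.16 = 10.5.

k ≈ 2.16, θ ≈ 10.5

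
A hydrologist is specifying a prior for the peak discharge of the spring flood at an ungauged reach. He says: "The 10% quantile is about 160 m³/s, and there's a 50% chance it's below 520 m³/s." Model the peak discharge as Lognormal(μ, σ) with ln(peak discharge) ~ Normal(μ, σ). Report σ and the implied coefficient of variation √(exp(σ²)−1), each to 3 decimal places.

σ ≈ 0.920, CV ≈ 1.153

If T ~ Lognormal(μ,σ) then ln T ~ Normal(μ,σ), so the p-quantile of ln T is μ + z_p·σ.
ln(160) = 5.075 and ln(520) = 6.254; z_{0.1} = -1.282, z_{0.5} = 0.
σ = (6.254 − 5.075)/(0 − (-1.282)) = 0.920.
μ = 5.075 − (-1.282)·0.920 = 6.254.
CV = √(exp(σ²)−1) = √(exp(0.8459)−1) = 1.153.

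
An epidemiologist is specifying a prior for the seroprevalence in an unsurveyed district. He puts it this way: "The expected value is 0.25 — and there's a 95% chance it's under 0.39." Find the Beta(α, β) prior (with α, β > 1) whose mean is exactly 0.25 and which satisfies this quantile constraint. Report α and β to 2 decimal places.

α ≈ 7.20, β ≈ 21.61

With mean 0.25 fixed, write α = 0.25s, β = 0.75s where s = α+β.
Need P(θ < 0.39) = 0.95 under Beta(0.25s, 0.75s). Normal approximation: (q−m)/√(m(1−m)/s) ≈ z_{0.95} = 1.64, so s ≈ 0.25·0.75·(1.64)²/(0.39−0.25)² = 25.9.
At s = 25.9: P(θ<0.39) ≈ 0.941. Adjusting to match 0.95 gives s ≈ 28.82.
So α = 0.25·28.82 ≈ 7.20, β = 0.75·28.82 ≈ 21.61.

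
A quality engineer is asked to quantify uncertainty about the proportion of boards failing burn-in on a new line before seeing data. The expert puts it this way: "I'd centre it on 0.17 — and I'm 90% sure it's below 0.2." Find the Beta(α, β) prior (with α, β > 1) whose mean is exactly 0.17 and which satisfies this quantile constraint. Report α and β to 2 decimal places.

α ≈ 45.16, β ≈ 220.51

With mean 0.17 fixed, write α = 0.17s, β = 0.83s where s = α+β.
Need P(θ < 0.2) = 0.9 under Beta(0.17s, 0.83s). Normal approximation: (q−m)/√(m(1−m)/s) ≈ z_{0.9} = 1.28, so s ≈ 0.17·0.83·(1.28)²/(0.2−0.17)² = 257.5.
At s = 257.5: P(θ<0.2) ≈ 0.897. Adjusting to match 0.9 gives s ≈ 265.67.
So α = 0.17·265.67 ≈ 45.16, β = 0.83·265.67 ≈ 220.51.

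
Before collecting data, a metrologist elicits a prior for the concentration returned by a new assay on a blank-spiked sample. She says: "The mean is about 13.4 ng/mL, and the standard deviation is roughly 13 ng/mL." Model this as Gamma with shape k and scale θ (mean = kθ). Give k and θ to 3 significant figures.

For Gamma(k, scale θ): mean = kθ, variance = kθ², so CV = 1/√k.
CV = SD/mean = 13/13.4 = 0.9701, hence k = 1/CV² = 1.06.
Then θ = mean/k = 13.4/1.06 = 12.6.

k ≈ 1.06, θ ≈ 12.6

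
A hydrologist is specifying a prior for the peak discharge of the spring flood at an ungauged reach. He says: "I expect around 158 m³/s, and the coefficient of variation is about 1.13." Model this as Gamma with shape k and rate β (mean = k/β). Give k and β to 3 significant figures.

For Gamma(k, rate β): mean = k/β, variance = k/β², so CV = 1/√k.
CV = 1.13, hence k = 1/CV² = 0.783.
Then β = k/mean = 0.783/158 = 0.00496.

k ≈ 0.783, β ≈ 0.00496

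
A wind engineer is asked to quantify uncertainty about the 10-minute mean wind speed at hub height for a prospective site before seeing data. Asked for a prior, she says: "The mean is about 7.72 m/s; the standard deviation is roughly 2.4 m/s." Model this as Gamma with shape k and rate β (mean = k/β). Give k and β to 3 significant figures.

k ≈ 10.3, β ≈ 1.34

For Gamma(k, rate β): mean = k/β, variance = k/β², so CV = 1/√k.
CV = SD/mean = 2.4/7.72 = 0.3109, hence k = 1/CV² = 10.3.
Then β = k/mean = 10.3/7.72 = 1.34.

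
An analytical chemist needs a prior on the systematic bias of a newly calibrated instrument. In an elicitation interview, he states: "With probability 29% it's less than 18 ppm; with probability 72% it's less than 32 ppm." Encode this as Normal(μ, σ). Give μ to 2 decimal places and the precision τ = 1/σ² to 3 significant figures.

For Normal(μ,σ), the p-quantile is μ + z_p·σ. Here z_{0.29} = -0.5534, z_{0.72} = 0.5828.
So 18 = μ − 0.5534σ and 32 = μ + 0.5828σ.
Subtracting: σ = (32 − 18)/(0.5828 − (-0.5534)) = 12.32.
Then μ = 18 − (-0.5534)·12.32 = 24.82.
Precision τ = 1/σ² = 1/12.32² = 0.00659.

μ = 24.82, τ = 0.00659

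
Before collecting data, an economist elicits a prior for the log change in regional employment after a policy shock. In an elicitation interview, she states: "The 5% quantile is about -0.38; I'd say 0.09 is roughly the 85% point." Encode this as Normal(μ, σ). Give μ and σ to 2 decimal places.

The p-quantile of Normal(μ,σ) is μ + z_p·σ, with z_{0.05} = -1.645 and z_{0.85} = 1.036.
Eliminate σ: μ = (z₂·x₁ − z₁·x₂)/(z₂ − z₁) = (1.036·-0.38 − (-1.645)·0.09)/2.681 = -0.09.
Then σ = (x₂ − x₁)/(z₂ − z₁) = (0.09 − -0.38)/2.681 = 0.18.

μ = -0.09, σ = 0.18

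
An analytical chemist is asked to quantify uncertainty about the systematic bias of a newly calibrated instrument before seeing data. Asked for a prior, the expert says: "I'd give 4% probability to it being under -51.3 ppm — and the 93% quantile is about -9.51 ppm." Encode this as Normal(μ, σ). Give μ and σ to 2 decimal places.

μ = -28.62, σ = 12.95

For Normal(μ,σ), the p-quantile is μ + z_p·σ. Here z_{0.04} = -1.751, z_{0.93} = 1.476.
So -51.3 = μ − 1.751σ and -9.51 = μ + 1.476σ.
Subtracting: σ = (-9.51 − -51.3)/(1.476 − (-1.751)) = 12.95.
Then μ = -51.3 − (-1.751)·12.95 = -28.62.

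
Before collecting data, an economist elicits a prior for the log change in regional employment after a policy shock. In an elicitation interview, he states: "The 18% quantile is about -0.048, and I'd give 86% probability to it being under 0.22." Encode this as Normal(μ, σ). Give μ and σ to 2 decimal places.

μ = 0.07, σ = 0.13

The p-quantile of Normal(μ,σ) is μ + z_p·σ, with z_{0.18} = -0.9154 and z_{0.86} = 1.08.
Eliminate σ: μ = (z₂·x₁ − z₁·x₂)/(z₂ − z₁) = (1.08·-0.048 − (-0.9154)·0.22)/1.996 = 0.07.
Then σ = (x₂ − x₁)/(z₂ − z₁) = (0.22 − -0.048)/1.996 = 0.13.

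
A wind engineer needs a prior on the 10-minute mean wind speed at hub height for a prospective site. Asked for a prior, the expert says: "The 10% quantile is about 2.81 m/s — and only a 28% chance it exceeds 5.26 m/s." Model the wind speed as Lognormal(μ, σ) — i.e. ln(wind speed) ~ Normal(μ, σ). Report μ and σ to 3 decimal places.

If T ~ Lognormal(μ,σ) then ln T ~ Normal(μ,σ), so the p-quantile of ln T is μ + z_p·σ.
ln(2.81) = 1.033 and ln(5.26) = 1.66; z_{0.1} = -1.282, z_{0.72} = 0.5828.
σ = (1.66 − 1.033)/(0.5828 − (-1.282)) = 0.336.
μ = 1.033 − (-1.282)·0.336 = 1.464.

μ ≈ 1.464, σ ≈ 0.336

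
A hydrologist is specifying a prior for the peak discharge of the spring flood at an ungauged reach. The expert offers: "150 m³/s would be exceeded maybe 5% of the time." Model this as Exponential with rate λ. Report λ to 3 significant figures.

λ ≈ 0.02

P(T > 150.0) = e^(−λ·150.0) = 0.05, so λ = −ln(0.05)/150.0 = 0.02.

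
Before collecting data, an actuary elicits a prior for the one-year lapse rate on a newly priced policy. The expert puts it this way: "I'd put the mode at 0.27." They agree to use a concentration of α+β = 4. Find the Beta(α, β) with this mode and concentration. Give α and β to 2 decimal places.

For α,β > 1 the Beta mode is (α−1)/(α+β−2). With α+β = 4, the mode is (α−1)/2.
Set (α−1)/2 = 0.27 → α = 1 + 0.27·2 = 1.54.
β = 4 − α = 2.46.

α = 1.54, β = 2.46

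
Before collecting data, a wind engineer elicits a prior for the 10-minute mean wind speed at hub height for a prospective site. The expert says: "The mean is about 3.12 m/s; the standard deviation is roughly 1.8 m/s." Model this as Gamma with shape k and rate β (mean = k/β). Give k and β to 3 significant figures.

For Gamma(k, rate β): mean = k/β, variance = k/β², so CV = 1/√k.
CV = SD/mean = 1.8/3.12 = 0.5769, hence k = 1/CV² = 3.
Then β = k/mean = 3/3.12 = 0.963.

k ≈ 3, β ≈ 0.963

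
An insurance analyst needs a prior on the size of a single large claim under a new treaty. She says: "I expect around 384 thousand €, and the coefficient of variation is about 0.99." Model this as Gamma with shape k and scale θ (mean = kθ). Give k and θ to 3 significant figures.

For Gamma(k, scale θ): mean = kθ, variance = kθ², so CV = 1/√k.
CV = 0.99, hence k = 1/CV² = 1.02.
Then θ = mean/k = 384/1.02 = 376.

k ≈ 1.02, θ ≈ 376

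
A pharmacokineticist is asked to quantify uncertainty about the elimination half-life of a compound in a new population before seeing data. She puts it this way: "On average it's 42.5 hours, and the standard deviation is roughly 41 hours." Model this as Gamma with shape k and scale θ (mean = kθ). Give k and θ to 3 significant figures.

For Gamma(k, scale θ): mean = kθ, variance = kθ², so CV = 1/√k.
CV = SD/mean = 41/42.5 = 0.9647, hence k = 1/CV² = 1.07.
Then θ = mean/k = 42.5/1.07 = 39.6.

k ≈ 1.07, θ ≈ 39.6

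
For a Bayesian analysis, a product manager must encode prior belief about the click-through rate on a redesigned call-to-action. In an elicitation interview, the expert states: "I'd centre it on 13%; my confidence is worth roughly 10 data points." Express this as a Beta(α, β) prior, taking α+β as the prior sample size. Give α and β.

α = 1.3, β = 8.7

Under the effective-sample-size interpretation, Beta(α, β) has prior mean α/(α+β) and prior sample size α+β.
So α+β = 10 and α/(α+β) = 0.13, giving α = 0.13·10 = 1.3 and β = 10 − 1.3 = 8.7.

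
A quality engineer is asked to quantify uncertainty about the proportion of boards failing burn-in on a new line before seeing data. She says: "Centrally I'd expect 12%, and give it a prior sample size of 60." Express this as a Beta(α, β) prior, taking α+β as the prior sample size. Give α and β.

Under the effective-sample-size interpretation, Beta(α, β) has prior mean α/(α+β) and prior sample size α+β.
So α+β = 60 and α/(α+β) = 0.12, giving α = 0.12·60 = 7.2 and β = 60 − 7.2 = 52.8.

α = 7.2, β = 52.8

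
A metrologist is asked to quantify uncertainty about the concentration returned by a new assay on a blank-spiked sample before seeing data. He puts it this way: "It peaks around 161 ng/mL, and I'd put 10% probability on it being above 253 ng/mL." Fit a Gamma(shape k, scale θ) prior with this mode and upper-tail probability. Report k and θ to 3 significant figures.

k ≈ 10.2, θ ≈ 17.6

Gamma(k,θ) with k>1 has mode (k−1)θ, so θ = 161/(k−1).
Need P(X < 253) = 0.9 with θ tied to k this way. Start at k = 2, θ = 161: P(X<253) ≈ 0.466.
Too low — raise k to concentrate. Iterating converges to k ≈ 10.2.
Then θ = 161/(10.2−1) ≈ 17.6.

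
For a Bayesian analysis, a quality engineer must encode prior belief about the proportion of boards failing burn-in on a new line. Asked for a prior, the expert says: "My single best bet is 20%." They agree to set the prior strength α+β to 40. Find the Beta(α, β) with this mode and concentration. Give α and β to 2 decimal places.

α = 8.60, β = 31.40

For α,β > 1 the Beta mode is (α−1)/(α+β−2). With α+β = 40, the mode is (α−1)/38.
Set (α−1)/38 = 0.2 → α = 1 + 0.2·38 = 8.60.
β = 40 − α = 31.40.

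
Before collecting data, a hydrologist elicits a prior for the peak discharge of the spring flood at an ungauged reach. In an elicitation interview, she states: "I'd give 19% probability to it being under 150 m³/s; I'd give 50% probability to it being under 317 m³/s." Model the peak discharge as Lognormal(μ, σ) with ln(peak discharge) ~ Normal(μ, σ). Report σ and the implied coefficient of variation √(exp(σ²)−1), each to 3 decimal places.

If T ~ Lognormal(μ,σ) then ln T ~ Normal(μ,σ), so the p-quantile of ln T is μ + z_p·σ.
ln(150) = 5.011 and ln(317) = 5.759; z_{0.19} = -0.8779, z_{0.5} = 0.
σ = (5.759 − 5.011)/(0 − (-0.8779)) = 0.852.
μ = 5.011 − (-0.8779)·0.852 = 5.759.
CV = √(exp(σ²)−1) = √(exp(0.7265)−1) = 1.033.

σ ≈ 0.852, CV ≈ 1.033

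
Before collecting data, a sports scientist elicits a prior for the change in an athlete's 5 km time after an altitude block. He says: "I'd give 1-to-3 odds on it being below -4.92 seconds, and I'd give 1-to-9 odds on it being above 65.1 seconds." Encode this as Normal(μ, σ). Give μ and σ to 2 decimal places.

For Normal(μ,σ), the p-quantile is μ + z_p·σ. Here z_{0.25} = -0.6745, z_{0.9} = 1.282.
So -4.92 = μ − 0.6745σ and 65.1 = μ + 1.282σ.
Subtracting: σ = (65.1 − -4.92)/(1.282 − (-0.6745)) = 35.80.
Then μ = -4.92 − (-0.6745)·35.80 = 19.22.

μ = 19.22, σ = 35.80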